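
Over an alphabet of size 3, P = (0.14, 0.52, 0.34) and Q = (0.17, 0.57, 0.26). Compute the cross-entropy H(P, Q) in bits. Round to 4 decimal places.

1.4404 bits

H(P,Q) = −Σ p·log₂ q.
  −0.14·log₂(0.17) = 0.35790
  −0.52·log₂(0.57) = 0.42170
  −0.34·log₂(0.26) = 0.66076
H(P,Q) = 1.4404 bits.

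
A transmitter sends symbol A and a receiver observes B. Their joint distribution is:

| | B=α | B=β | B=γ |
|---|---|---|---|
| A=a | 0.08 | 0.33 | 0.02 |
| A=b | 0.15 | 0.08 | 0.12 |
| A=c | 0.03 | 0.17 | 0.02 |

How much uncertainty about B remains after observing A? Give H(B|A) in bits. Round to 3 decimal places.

Chain rule: H(B|A) = H(A,B) − H(A).
Marginals: p(A) = (0.4300, 0.3500, 0.2200), p(B) = (0.2600, 0.5800, 0.1600).
H(A,B) = 2.7006 bits; H(A) = 1.5342 bits.
H(B|A) = 2.7006 − 1.5342 = 1.166 bits.

1.166 bits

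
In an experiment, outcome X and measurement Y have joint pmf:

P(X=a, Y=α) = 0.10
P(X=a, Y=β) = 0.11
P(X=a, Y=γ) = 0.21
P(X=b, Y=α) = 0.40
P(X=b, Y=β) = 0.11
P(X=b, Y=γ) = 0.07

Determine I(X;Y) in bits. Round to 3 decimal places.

Marginals: p(X) = (0.4200, 0.5800), p(Y) = (0.5000, 0.2200, 0.2800).
I(X;Y) = Σ p(x,y)·log₂[p(x,y)/(p(x)p(y))].
  (a,α): 0.10·log₂(0.4762) = -0.1070
  (a,β): 0.11·log₂(1.1905) = 0.0277
  (a,γ): 0.21·log₂(1.7857) = 0.1757
  (b,α): 0.40·log₂(1.3793) = 0.1856
  (b,β): 0.11·log₂(0.8621) = -0.0236
  (b,γ): 0.07·log₂(0.4310) = -0.0850
Sum = 0.173 bits.

0.173 bits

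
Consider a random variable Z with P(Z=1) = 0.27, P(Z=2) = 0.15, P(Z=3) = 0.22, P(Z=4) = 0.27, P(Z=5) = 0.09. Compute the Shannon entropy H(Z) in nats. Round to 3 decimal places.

1.541 nats

H(Z) = −Σ p·ln p.
  −(0.27)·ln(0.27) = 0.3535
  −(0.15)·ln(0.15) = 0.2846
  −(0.22)·ln(0.22) = 0.3331
  −(0.27)·ln(0.27) = 0.3535
  −(0.09)·ln(0.09) = 0.2167
Sum: 0.3535 + 0.2846 + 0.3331 + 0.3535 + 0.2167 = 1.541 nats.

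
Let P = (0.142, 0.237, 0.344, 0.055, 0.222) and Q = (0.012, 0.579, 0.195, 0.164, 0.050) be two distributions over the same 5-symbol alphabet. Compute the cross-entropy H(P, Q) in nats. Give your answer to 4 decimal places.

2.0844 nats

H(P,Q) = −Σ p·ln q.
  −0.142·ln(0.012) = 0.62804
  −0.237·ln(0.579) = 0.12951
  −0.344·ln(0.195) = 0.56236
  −0.055·ln(0.164) = 0.09943
  −0.222·ln(0.050) = 0.66505
H(P,Q) = 2.0844 nats.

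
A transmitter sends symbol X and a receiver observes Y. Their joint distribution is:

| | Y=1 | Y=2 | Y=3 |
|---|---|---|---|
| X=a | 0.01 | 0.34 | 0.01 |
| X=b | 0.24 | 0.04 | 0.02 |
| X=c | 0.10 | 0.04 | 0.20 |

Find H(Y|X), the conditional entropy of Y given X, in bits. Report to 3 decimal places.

0.856 bits

Marginals: p(X) = (0.3600, 0.3000, 0.3400), p(Y) = (0.3500, 0.4200, 0.2300).
H(Y|X) = Σ p(X) · H(Y|X=·).
  X=a: p=0.3600, H(Y|X=a) = 0.3651
  X=b: p=0.3000, H(Y|X=b) = 0.9056
  X=c: p=0.3400, H(Y|X=c) = 1.3328
Weighted sum = 0.856 bits.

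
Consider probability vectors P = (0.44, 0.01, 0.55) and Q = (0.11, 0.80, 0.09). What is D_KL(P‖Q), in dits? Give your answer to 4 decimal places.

0.6782 dits

D(P‖Q) = Σ p·log₁₀(p/q).
  0.44·log₁₀(0.44/0.11) = 0.26491
  0.01·log₁₀(0.01/0.80) = -0.01903
  0.55·log₁₀(0.55/0.09) = 0.43237
D(P‖Q) = 0.6782 dits.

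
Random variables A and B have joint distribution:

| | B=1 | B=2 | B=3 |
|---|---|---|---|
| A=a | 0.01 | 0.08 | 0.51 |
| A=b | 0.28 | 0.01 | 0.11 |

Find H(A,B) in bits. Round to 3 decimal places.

H(A,B) = −Σ p(x,y)·log₂ p(x,y) over all 6 cells.
  cell (a,1): −0.01·log₂0.01 = 0.0664
  cell (a,2): −0.08·log₂0.08 = 0.2915
  cell (a,3): −0.51·log₂0.51 = 0.4954
  cell (b,1): −0.28·log₂0.28 = 0.5142
  cell (b,2): −0.01·log₂0.01 = 0.0664
  cell (b,3): −0.11·log₂0.11 = 0.3503
Sum = 1.784 bits.

1.784 bits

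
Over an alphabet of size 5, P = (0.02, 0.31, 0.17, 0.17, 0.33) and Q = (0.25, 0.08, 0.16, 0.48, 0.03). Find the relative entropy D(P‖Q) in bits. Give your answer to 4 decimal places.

1.4348 bits

D(P‖Q) = Σ p·log₂(p/q).
  0.02·log₂(0.02/0.25) = -0.07288
  0.31·log₂(0.31/0.08) = 0.60580
  0.17·log₂(0.17/0.16) = 0.01487
  0.17·log₂(0.17/0.48) = -0.25457
  0.33·log₂(0.33/0.03) = 1.14161
D(P‖Q) = 1.4348 bits.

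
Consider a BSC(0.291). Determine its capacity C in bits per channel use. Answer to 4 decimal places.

Binary symmetric channel: C = 1 − h₂(ε) where h₂ is the binary entropy function.
h₂(0.291) = −0.291·log₂0.291 − 0.709·log₂0.709 = 0.8700.
C = 1 − 0.8700 = 0.1300 bits per channel use.

0.1300 bits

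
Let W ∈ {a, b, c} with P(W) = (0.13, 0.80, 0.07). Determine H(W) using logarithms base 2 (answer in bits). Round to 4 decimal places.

H(W) = −Σ p·log₂ p.
  −(0.13)·log₂(0.13) = 0.38264
  −(0.80)·log₂(0.80) = 0.25754
  −(0.07)·log₂(0.07) = 0.26856
Sum: 0.38264 + 0.25754 + 0.26856 = 0.9087 bits.

0.9087 bits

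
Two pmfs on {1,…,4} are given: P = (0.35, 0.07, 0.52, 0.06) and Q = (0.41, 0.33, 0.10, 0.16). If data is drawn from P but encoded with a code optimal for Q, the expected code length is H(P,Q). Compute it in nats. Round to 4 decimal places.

H(P,Q) = −Σ p·ln q.
  −0.35·ln(0.41) = 0.31206
  −0.07·ln(0.33) = 0.07761
  −0.52·ln(0.10) = 1.19734
  −0.06·ln(0.16) = 0.10995
H(P,Q) = 1.6970 nats.

1.6970 nats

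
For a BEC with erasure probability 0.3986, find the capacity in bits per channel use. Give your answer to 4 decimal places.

0.6014 bits

Binary erasure channel: capacity C = 1 − ε.
C = 1 − 0.3986 = 0.6014 bits per channel use.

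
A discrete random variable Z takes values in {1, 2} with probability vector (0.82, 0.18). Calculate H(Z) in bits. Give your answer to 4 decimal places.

H(Z) = −Σ p·log₂ p.
  −(0.82)·log₂(0.82) = 0.23477
  −(0.18)·log₂(0.18) = 0.44531
Sum: 0.23477 + 0.44531 = 0.6801 bits.

0.6801 bits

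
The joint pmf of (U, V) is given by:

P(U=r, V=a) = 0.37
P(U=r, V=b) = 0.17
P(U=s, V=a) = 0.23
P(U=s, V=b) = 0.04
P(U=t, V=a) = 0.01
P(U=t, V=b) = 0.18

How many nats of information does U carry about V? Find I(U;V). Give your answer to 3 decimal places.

Marginals: p(U) = (0.5400, 0.2700, 0.1900), p(V) = (0.6100, 0.3900).
I(U;V) = H(U) + H(V) − H(U,V).
H(U) = 1.0018, H(V) = 0.6687, H(U,V) = 1.4906.
I(U;V) = 1.0018 + 0.6687 − 1.4906 = 0.180 nats.

0.180 nats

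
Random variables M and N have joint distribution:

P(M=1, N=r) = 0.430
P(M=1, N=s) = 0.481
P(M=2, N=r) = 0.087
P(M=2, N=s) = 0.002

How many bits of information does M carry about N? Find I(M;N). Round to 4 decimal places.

0.0764 bits

Marginals: p(M) = (0.9110, 0.0890), p(N) = (0.5170, 0.4830).
I(M;N) = Σ p(x,y)·log₂[p(x,y)/(p(x)p(y))].
  (1,r): 0.430·log₂(0.9130) = -0.05648
  (1,s): 0.481·log₂(1.0931) = 0.06180
  (2,r): 0.087·log₂(1.8908) = 0.07995
  (2,s): 0.002·log₂(0.0465) = -0.00885
Sum = 0.0764 bits.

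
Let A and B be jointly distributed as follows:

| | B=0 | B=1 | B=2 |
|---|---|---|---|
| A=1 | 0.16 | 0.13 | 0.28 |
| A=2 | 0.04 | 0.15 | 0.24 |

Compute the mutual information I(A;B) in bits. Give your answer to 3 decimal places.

Marginals: p(A) = (0.5700, 0.4300), p(B) = (0.2000, 0.2800, 0.5200).
I(A;B) = H(A) + H(B) − H(A,B).
H(A) = 0.9858, H(B) = 1.4692, H(A,B) = 2.4103.
I(A;B) = 0.9858 + 1.4692 − 2.4103 = 0.045 bits.

0.045 bits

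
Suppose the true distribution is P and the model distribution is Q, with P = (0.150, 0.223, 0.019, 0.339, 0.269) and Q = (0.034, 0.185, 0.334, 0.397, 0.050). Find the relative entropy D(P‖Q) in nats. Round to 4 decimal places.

0.6089 nats

D(P‖Q) = Σ p·ln(p/q).
  0.150·ln(0.150/0.034) = 0.22264
  0.223·ln(0.223/0.185) = 0.04166
  0.019·ln(0.019/0.334) = -0.05447
  0.339·ln(0.339/0.397) = -0.05354
  0.269·ln(0.269/0.050) = 0.45264
D(P‖Q) = 0.6089 nats.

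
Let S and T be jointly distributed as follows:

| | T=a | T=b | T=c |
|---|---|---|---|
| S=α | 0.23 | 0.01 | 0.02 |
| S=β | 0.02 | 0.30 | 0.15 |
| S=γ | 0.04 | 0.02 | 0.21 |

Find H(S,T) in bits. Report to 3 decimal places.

H(S,T) = −Σ p(x,y)·log₂ p(x,y) over all 9 cells.
  cell (α,a): −0.23·log₂0.23 = 0.4877
  cell (α,b): −0.01·log₂0.01 = 0.0664
  cell (α,c): −0.02·log₂0.02 = 0.1129
  cell (β,a): −0.02·log₂0.02 = 0.1129
  cell (β,b): −0.30·log₂0.30 = 0.5211
  cell (β,c): −0.15·log₂0.15 = 0.4105
  cell (γ,a): −0.04·log₂0.04 = 0.1858
  cell (γ,b): −0.02·log₂0.02 = 0.1129
  cell (γ,c): −0.21·log₂0.21 = 0.4728
Sum = 2.483 bits.

2.483 bits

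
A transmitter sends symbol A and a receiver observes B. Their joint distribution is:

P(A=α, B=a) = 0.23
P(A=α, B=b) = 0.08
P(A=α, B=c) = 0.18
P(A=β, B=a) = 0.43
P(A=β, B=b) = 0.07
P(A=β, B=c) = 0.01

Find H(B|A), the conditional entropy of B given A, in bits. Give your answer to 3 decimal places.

1.083 bits

Marginals: p(A) = (0.4900, 0.5100), p(B) = (0.6600, 0.1500, 0.1900).
H(B|A) = Σ p(A) · H(B|A=·).
  A=α: p=0.4900, H(B|A=α) = 1.4698
  A=β: p=0.5100, H(B|A=β) = 0.7120
Weighted sum = 1.083 bits.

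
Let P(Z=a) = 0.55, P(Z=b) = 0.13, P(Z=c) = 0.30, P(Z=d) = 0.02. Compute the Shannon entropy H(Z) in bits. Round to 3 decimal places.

H(Z) = −Σ p·log₂ p.
  −(0.55)·log₂(0.55) = 0.4744
  −(0.13)·log₂(0.13) = 0.3826
  −(0.30)·log₂(0.30) = 0.5211
  −(0.02)·log₂(0.02) = 0.1129
Sum: 0.4744 + 0.3826 + 0.5211 + 0.1129 = 1.491 bits.

1.491 bits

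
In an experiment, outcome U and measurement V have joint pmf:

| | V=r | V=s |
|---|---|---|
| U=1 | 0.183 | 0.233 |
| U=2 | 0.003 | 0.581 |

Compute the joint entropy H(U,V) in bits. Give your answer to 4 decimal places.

H(U,V) = −Σ p(x,y)·log₂ p(x,y) over all 4 cells.
  cell (1,r): −0.183·log₂0.183 = 0.44837
  cell (1,s): −0.233·log₂0.233 = 0.48967
  cell (2,r): −0.003·log₂0.003 = 0.02514
  cell (2,s): −0.581·log₂0.581 = 0.45515
Sum = 1.4183 bits.

1.4183 bits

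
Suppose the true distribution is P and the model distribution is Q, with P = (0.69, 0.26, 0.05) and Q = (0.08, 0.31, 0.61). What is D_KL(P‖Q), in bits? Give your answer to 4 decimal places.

D(P‖Q) = Σ p·log₂(p/q).
  0.69·log₂(0.69/0.08) = 2.14488
  0.26·log₂(0.26/0.31) = -0.06598
  0.05·log₂(0.05/0.61) = -0.18044
D(P‖Q) = 1.8985 bits.

1.8985 bits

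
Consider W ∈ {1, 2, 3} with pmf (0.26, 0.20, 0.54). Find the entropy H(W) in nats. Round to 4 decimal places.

H(W) = −Σ p·ln p.
  −(0.26)·ln(0.26) = 0.35024
  −(0.20)·ln(0.20) = 0.32189
  −(0.54)·ln(0.54) = 0.33274
Sum: 0.35024 + 0.32189 + 0.33274 = 1.0049 nats.

1.0049 nats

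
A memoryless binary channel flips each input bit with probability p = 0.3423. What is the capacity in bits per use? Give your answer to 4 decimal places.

0.0730 bits

Binary symmetric channel: C = 1 − h₂(ε) where h₂ is the binary entropy function.
h₂(0.3423) = −0.3423·log₂0.3423 − 0.6577·log₂0.6577 = 0.9270.
C = 1 − 0.9270 = 0.0730 bits per channel use.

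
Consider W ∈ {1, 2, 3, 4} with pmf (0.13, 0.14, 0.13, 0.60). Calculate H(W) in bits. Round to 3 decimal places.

H(W) = −Σ p·log₂ p.
  −(0.13)·log₂(0.13) = 0.3826
  −(0.14)·log₂(0.14) = 0.3971
  −(0.13)·log₂(0.13) = 0.3826
  −(0.60)·log₂(0.60) = 0.4422
Sum: 0.3826 + 0.3971 + 0.3826 + 0.4422 = 1.605 bits.

1.605 bits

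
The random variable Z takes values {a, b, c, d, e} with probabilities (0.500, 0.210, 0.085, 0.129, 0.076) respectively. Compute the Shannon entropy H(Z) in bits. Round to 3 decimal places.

1.939 bits

H(Z) = −Σ p·log₂ p.
  −(0.500)·log₂(0.500) = 0.5000
  −(0.210)·log₂(0.210) = 0.4728
  −(0.085)·log₂(0.085) = 0.3023
  −(0.129)·log₂(0.129) = 0.3811
  −(0.076)·log₂(0.076) = 0.2826
Sum: 0.5000 + 0.4728 + 0.3023 + 0.3811 + 0.2826 = 1.939 bits.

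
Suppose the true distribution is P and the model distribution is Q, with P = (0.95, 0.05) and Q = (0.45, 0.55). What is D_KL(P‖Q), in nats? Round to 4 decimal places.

D(P‖Q) = Σ p·ln(p/q).
  0.95·ln(0.95/0.45) = 0.70985
  0.05·ln(0.05/0.55) = -0.11989
D(P‖Q) = 0.5900 nats.

0.5900 nats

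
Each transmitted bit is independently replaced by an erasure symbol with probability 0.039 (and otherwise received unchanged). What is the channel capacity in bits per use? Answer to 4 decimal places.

Binary erasure channel: capacity C = 1 − ε.
C = 1 − 0.039 = 0.9610 bits per channel use.

0.9610 bits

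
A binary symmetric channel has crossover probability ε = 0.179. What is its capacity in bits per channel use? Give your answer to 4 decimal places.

Binary symmetric channel: C = 1 − h₂(ε) where h₂ is the binary entropy function.
h₂(0.179) = −0.179·log₂0.179 − 0.821·log₂0.821 = 0.6779.
C = 1 − 0.6779 = 0.3221 bits per channel use.

0.3221 bits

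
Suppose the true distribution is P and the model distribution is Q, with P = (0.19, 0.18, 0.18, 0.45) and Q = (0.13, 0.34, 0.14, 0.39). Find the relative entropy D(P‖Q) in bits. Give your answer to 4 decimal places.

D(P‖Q) = Σ p·log₂(p/q).
  0.19·log₂(0.19/0.13) = 0.10402
  0.18·log₂(0.18/0.34) = -0.16516
  0.18·log₂(0.18/0.14) = 0.06526
  0.45·log₂(0.45/0.39) = 0.09290
D(P‖Q) = 0.0970 bits.

0.0970 bits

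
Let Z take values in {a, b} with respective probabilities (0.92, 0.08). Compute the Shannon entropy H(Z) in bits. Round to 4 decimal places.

0.4022 bits

H(Z) = −Σ p·log₂ p.
  −(0.92)·log₂(0.92) = 0.11067
  −(0.08)·log₂(0.08) = 0.29151
Sum: 0.11067 + 0.29151 = 0.4022 bits.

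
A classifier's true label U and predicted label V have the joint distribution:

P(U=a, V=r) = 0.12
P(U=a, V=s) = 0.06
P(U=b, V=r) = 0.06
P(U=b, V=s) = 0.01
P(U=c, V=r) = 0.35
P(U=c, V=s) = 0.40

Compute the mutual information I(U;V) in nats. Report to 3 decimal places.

Marginals: p(U) = (0.1800, 0.0700, 0.7500), p(V) = (0.5300, 0.4700).
I(U;V) = Σ p(x,y)·ln[p(x,y)/(p(x)p(y))].
  (a,r): 0.12·ln(1.2579) = 0.0275
  (a,s): 0.06·ln(0.7092) = -0.0206
  (b,r): 0.06·ln(1.6173) = 0.0288
  (b,s): 0.01·ln(0.3040) = -0.0119
  (c,r): 0.35·ln(0.8805) = -0.0445
  (c,s): 0.40·ln(1.1348) = 0.0506
Sum = 0.030 nats.

0.030 nats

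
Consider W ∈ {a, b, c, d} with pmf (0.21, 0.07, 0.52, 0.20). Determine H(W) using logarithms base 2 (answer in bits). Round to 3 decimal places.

H(W) = −Σ p·log₂ p.
  −(0.21)·log₂(0.21) = 0.4728
  −(0.07)·log₂(0.07) = 0.2686
  −(0.52)·log₂(0.52) = 0.4906
  −(0.20)·log₂(0.20) = 0.4644
Sum: 0.4728 + 0.2686 + 0.4906 + 0.4644 = 1.696 bits.

1.696 bits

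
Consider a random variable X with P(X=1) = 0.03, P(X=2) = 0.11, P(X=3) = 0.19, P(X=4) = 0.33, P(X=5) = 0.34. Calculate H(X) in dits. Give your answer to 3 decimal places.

H(X) = −Σ p·log₁₀ p.
  −(0.03)·log₁₀(0.03) = 0.0457
  −(0.11)·log₁₀(0.11) = 0.1054
  −(0.19)·log₁₀(0.19) = 0.1370
  −(0.33)·log₁₀(0.33) = 0.1589
  −(0.34)·log₁₀(0.34) = 0.1593
Sum: 0.0457 + 0.1054 + 0.1370 + 0.1589 + 0.1593 = 0.606 dits.

0.606 dits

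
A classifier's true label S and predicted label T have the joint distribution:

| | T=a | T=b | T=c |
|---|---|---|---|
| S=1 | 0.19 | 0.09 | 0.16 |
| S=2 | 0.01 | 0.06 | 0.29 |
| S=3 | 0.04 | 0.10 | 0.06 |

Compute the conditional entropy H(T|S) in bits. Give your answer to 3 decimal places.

1.264 bits

Marginals: p(S) = (0.4400, 0.3600, 0.2000), p(T) = (0.2400, 0.2500, 0.5100).
H(T|S) = Σ p(S) · H(T|S=·).
  S=1: p=0.4400, H(T|S=1) = 1.5222
  S=2: p=0.3600, H(T|S=2) = 0.8257
  S=3: p=0.2000, H(T|S=3) = 1.4855
Weighted sum = 1.264 bits.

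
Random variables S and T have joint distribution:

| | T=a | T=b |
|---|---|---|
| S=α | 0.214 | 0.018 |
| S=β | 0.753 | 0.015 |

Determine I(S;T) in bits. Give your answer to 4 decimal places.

Marginals: p(S) = (0.2320, 0.7680), p(T) = (0.9670, 0.0330).
I(S;T) = H(S) + H(T) − H(S,T).
H(S) = 0.7815, H(T) = 0.2092, H(S,T) = 0.9794.
I(S;T) = 0.7815 + 0.2092 − 0.9794 = 0.0113 bits.

0.0113 bits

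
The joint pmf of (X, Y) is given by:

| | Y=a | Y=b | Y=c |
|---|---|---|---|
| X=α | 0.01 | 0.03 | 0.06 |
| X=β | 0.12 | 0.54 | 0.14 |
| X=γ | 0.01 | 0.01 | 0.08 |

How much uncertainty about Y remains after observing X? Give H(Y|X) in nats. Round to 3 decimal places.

0.838 nats

Marginals: p(X) = (0.1000, 0.8000, 0.1000), p(Y) = (0.1400, 0.5800, 0.2800).
H(Y|X) = Σ p(X) · H(Y|X=·).
  X=α: p=0.1000, H(Y|X=α) = 0.8979
  X=β: p=0.8000, H(Y|X=β) = 0.8549
  X=γ: p=0.1000, H(Y|X=γ) = 0.6390
Weighted sum = 0.838 nats.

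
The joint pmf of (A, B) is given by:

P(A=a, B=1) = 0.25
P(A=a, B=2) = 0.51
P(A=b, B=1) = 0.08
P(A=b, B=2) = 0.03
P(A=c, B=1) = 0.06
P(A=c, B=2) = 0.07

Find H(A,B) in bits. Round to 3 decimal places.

H(A,B) = −Σ p(x,y)·log₂ p(x,y) over all 6 cells.
  cell (a,1): −0.25·log₂0.25 = 0.5000
  cell (a,2): −0.51·log₂0.51 = 0.4954
  cell (b,1): −0.08·log₂0.08 = 0.2915
  cell (b,2): −0.03·log₂0.03 = 0.1518
  cell (c,1): −0.06·log₂0.06 = 0.2435
  cell (c,2): −0.07·log₂0.07 = 0.2686
Sum = 1.951 bits.

1.951 bits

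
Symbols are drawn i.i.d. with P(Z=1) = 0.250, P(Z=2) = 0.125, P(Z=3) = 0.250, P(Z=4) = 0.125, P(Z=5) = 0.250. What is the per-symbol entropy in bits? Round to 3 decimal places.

H(Z) = −Σ p·log₂ p.
  −(0.250)·log₂(0.250) = 0.5000
  −(0.125)·log₂(0.125) = 0.3750
  −(0.250)·log₂(0.250) = 0.5000
  −(0.125)·log₂(0.125) = 0.3750
  −(0.250)·log₂(0.250) = 0.5000
Sum: 0.5000 + 0.3750 + 0.5000 + 0.3750 + 0.5000 = 2.250 bits.

2.250 bits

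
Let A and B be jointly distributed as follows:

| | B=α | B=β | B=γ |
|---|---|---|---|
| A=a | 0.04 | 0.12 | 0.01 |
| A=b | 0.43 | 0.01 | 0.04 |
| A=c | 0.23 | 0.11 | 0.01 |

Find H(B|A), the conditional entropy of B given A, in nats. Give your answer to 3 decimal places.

0.573 nats

Marginals: p(A) = (0.1700, 0.4800, 0.3500), p(B) = (0.7000, 0.2400, 0.0600).
H(B|A) = Σ p(A) · H(B|A=·).
  A=a: p=0.1700, H(B|A=a) = 0.7530
  A=b: p=0.4800, H(B|A=b) = 0.3863
  A=c: p=0.3500, H(B|A=c) = 0.7413
Weighted sum = 0.573 nats.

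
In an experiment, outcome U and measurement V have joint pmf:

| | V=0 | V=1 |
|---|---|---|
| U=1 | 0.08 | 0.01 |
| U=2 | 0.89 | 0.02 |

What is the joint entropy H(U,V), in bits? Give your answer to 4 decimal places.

0.6205 bits

H(U,V) = −Σ p(x,y)·log₂ p(x,y) over all 4 cells.
  cell (1,0): −0.08·log₂0.08 = 0.29151
  cell (1,1): −0.01·log₂0.01 = 0.06644
  cell (2,0): −0.89·log₂0.89 = 0.14963
  cell (2,1): −0.02·log₂0.02 = 0.11288
Sum = 0.6205 bits.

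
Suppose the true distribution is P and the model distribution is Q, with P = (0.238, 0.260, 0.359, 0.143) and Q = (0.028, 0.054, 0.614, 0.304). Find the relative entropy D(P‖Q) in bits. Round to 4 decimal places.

D(P‖Q) = Σ p·log₂(p/q).
  0.238·log₂(0.238/0.028) = 0.73482
  0.260·log₂(0.260/0.054) = 0.58954
  0.359·log₂(0.359/0.614) = -0.27796
  0.143·log₂(0.143/0.304) = -0.15559
D(P‖Q) = 0.8908 bits.

0.8908 bits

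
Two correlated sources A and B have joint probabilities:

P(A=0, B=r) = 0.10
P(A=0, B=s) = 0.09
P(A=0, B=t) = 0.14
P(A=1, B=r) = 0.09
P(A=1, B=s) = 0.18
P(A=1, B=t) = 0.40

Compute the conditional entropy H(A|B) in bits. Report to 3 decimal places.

Chain rule: H(A|B) = H(A,B) − H(B).
Marginals: p(A) = (0.3300, 0.6700), p(B) = (0.1900, 0.2700, 0.5400).
H(A,B) = 2.3287 bits; H(B) = 1.4453 bits.
H(A|B) = 2.3287 − 1.4453 = 0.883 bits.

0.883 bits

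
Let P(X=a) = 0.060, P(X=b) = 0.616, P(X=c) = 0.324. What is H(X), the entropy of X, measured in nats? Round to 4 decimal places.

H(X) = −Σ p·ln p.
  −(0.060)·ln(0.060) = 0.16880
  −(0.616)·ln(0.616) = 0.29846
  −(0.324)·ln(0.324) = 0.36515
Sum: 0.16880 + 0.29846 + 0.36515 = 0.8324 nats.

0.8324 nats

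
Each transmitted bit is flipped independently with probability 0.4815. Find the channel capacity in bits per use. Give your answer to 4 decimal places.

0.0010 bits

Binary symmetric channel: C = 1 − h₂(ε) where h₂ is the binary entropy function.
h₂(0.4815) = −0.4815·log₂0.4815 − 0.5185·log₂0.5185 = 0.9990.
C = 1 − 0.9990 = 0.0010 bits per channel use.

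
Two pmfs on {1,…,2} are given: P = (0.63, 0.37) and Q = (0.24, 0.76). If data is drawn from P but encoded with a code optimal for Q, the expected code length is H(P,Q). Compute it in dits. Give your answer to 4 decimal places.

H(P,Q) = −Σ p·log₁₀ q.
  −0.63·log₁₀(0.24) = 0.39047
  −0.37·log₁₀(0.76) = 0.04410
H(P,Q) = 0.4346 dits.

0.4346 dits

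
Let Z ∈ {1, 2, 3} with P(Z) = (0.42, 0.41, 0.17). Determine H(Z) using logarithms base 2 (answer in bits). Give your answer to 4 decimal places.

H(Z) = −Σ p·log₂ p.
  −(0.42)·log₂(0.42) = 0.52565
  −(0.41)·log₂(0.41) = 0.52738
  −(0.17)·log₂(0.17) = 0.43459
Sum: 0.52565 + 0.52738 + 0.43459 = 1.4876 bits.

1.4876 bits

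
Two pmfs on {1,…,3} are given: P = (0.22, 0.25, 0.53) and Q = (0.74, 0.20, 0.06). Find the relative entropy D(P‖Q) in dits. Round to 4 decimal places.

D(P‖Q) = Σ p·log₁₀(p/q).
  0.22·log₁₀(0.22/0.74) = -0.11590
  0.25·log₁₀(0.25/0.20) = 0.02423
  0.53·log₁₀(0.53/0.06) = 0.50145
D(P‖Q) = 0.4098 dits.

0.4098 dits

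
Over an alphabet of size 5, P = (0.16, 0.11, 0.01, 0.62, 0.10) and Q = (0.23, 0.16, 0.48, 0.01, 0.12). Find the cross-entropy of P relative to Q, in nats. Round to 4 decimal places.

H(P,Q) = −Σ p·ln q.
  −0.16·ln(0.23) = 0.23515
  −0.11·ln(0.16) = 0.20158
  −0.01·ln(0.48) = 0.00734
  −0.62·ln(0.01) = 2.85521
  −0.10·ln(0.12) = 0.21203
H(P,Q) = 3.5113 nats.

3.5113 nats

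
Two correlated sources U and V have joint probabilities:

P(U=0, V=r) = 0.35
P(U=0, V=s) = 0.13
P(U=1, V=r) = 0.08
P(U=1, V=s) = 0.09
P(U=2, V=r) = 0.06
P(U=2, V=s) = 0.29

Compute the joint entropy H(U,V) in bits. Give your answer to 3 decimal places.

2.278 bits

H(U,V) = −Σ p(x,y)·log₂ p(x,y) over all 6 cells.
  cell (0,r): −0.35·log₂0.35 = 0.5301
  cell (0,s): −0.13·log₂0.13 = 0.3826
  cell (1,r): −0.08·log₂0.08 = 0.2915
  cell (1,s): −0.09·log₂0.09 = 0.3127
  cell (2,r): −0.06·log₂0.06 = 0.2435
  cell (2,s): −0.29·log₂0.29 = 0.5179
Sum = 2.278 bits.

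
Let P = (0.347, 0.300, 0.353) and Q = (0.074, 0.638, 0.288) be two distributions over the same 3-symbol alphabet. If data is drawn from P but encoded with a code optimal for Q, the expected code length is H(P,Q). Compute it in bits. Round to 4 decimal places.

H(P,Q) = −Σ p·log₂ q.
  −0.347·log₂(0.074) = 1.30345
  −0.300·log₂(0.638) = 0.19451
  −0.353·log₂(0.288) = 0.63394
H(P,Q) = 2.1319 bits.

2.1319 bits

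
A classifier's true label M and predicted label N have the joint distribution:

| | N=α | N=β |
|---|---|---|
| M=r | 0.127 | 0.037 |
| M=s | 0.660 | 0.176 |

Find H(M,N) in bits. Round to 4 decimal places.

1.3908 bits

H(M,N) = −Σ p(x,y)·log₂ p(x,y) over all 4 cells.
  cell (r,α): −0.127·log₂0.127 = 0.37809
  cell (r,β): −0.037·log₂0.037 = 0.17598
  cell (s,α): −0.660·log₂0.660 = 0.39564
  cell (s,β): −0.176·log₂0.176 = 0.44112
Sum = 1.3908 bits.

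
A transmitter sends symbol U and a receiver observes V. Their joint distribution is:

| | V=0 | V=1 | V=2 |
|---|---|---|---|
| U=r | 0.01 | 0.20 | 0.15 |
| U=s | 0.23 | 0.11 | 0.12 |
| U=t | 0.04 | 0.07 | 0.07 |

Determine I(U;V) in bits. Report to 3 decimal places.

0.196 bits

Marginals: p(U) = (0.3600, 0.4600, 0.1800), p(V) = (0.2800, 0.3800, 0.3400).
I(U;V) = Σ p(x,y)·log₂[p(x,y)/(p(x)p(y))].
  (r,0): 0.01·log₂(0.0992) = -0.0333
  (r,1): 0.20·log₂(1.4620) = 0.1096
  (r,2): 0.15·log₂(1.2255) = 0.0440
  (s,0): 0.23·log₂(1.7857) = 0.1924
  (s,1): 0.11·log₂(0.6293) = -0.0735
  (s,2): 0.12·log₂(0.7673) = -0.0459
  (t,0): 0.04·log₂(0.7937) = -0.0133
  (t,1): 0.07·log₂(1.0234) = 0.0023
  (t,2): 0.07·log₂(1.1438) = 0.0136
Sum = 0.196 bits.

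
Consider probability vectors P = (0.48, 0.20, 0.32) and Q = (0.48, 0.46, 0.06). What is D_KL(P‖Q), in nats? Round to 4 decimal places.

0.3691 nats

D(P‖Q) = Σ p·ln(p/q).
  0.48·ln(0.48/0.48) = 0.00000
  0.20·ln(0.20/0.46) = -0.16658
  0.32·ln(0.32/0.06) = 0.53567
D(P‖Q) = 0.3691 nats.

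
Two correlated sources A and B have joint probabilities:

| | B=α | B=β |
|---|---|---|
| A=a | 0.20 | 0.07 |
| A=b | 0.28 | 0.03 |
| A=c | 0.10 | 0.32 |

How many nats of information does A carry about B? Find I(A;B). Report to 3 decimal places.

Marginals: p(A) = (0.2700, 0.3100, 0.4200), p(B) = (0.5800, 0.4200).
I(A;B) = Σ p(x,y)·ln[p(x,y)/(p(x)p(y))].
  (a,α): 0.20·ln(1.2771) = 0.0489
  (a,β): 0.07·ln(0.6173) = -0.0338
  (b,α): 0.28·ln(1.5573) = 0.1240
  (b,β): 0.03·ln(0.2304) = -0.0440
  (c,α): 0.10·ln(0.4105) = -0.0890
  (c,β): 0.32·ln(1.8141) = 0.1906
Sum = 0.197 nats.

0.197 nats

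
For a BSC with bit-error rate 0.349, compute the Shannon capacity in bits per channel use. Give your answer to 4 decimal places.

Binary symmetric channel: C = 1 − h₂(ε) where h₂ is the binary entropy function.
h₂(0.349) = −0.349·log₂0.349 − 0.651·log₂0.651 = 0.9332.
C = 1 − 0.9332 = 0.0668 bits per channel use.

0.0668 bits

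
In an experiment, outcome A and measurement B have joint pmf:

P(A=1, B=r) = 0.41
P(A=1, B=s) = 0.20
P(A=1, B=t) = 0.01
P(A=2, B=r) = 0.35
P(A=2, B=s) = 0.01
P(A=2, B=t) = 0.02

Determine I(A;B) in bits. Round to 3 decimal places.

0.116 bits

Marginals: p(A) = (0.6200, 0.3800), p(B) = (0.7600, 0.2100, 0.0300).
I(A;B) = H(A) + H(B) − H(A,B).
H(A) = 0.9580, H(B) = 0.9255, H(A,B) = 1.7676.
I(A;B) = 0.9580 + 0.9255 − 1.7676 = 0.116 bits.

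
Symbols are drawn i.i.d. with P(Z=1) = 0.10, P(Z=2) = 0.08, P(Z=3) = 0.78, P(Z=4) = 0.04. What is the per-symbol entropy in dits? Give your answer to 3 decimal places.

H(Z) = −Σ p·log₁₀ p.
  −(0.10)·log₁₀(0.10) = 0.1000
  −(0.08)·log₁₀(0.08) = 0.0878
  −(0.78)·log₁₀(0.78) = 0.0842
  −(0.04)·log₁₀(0.04) = 0.0559
Sum: 0.1000 + 0.0878 + 0.0842 + 0.0559 = 0.328 dits.

0.328 dits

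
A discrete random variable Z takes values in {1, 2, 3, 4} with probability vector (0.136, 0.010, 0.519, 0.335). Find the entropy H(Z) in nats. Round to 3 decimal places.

H(Z) = −Σ p·ln p.
  −(0.136)·ln(0.136) = 0.2713
  −(0.010)·ln(0.010) = 0.0461
  −(0.519)·ln(0.519) = 0.3404
  −(0.335)·ln(0.335) = 0.3664
Sum: 0.2713 + 0.0461 + 0.3404 + 0.3664 = 1.024 nats.

1.024 nats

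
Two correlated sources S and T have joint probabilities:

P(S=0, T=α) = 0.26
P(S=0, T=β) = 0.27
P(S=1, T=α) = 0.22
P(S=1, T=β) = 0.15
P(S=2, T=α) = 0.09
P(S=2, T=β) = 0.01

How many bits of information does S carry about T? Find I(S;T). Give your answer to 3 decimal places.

Marginals: p(S) = (0.5300, 0.3700, 0.1000), p(T) = (0.5700, 0.4300).
I(S;T) = H(S) + H(T) − H(S,T).
H(S) = 1.3484, H(T) = 0.9858, H(S,T) = 2.2855.
I(S;T) = 1.3484 + 0.9858 − 2.2855 = 0.049 bits.

0.049 bits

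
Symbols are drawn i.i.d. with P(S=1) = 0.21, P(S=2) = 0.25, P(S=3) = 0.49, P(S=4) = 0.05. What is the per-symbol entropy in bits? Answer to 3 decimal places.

1.693 bits

H(S) = −Σ p·log₂ p.
  −(0.21)·log₂(0.21) = 0.4728
  −(0.25)·log₂(0.25) = 0.5000
  −(0.49)·log₂(0.49) = 0.5043
  −(0.05)·log₂(0.05) = 0.2161
Sum: 0.4728 + 0.5000 + 0.5043 + 0.2161 = 1.693 bits.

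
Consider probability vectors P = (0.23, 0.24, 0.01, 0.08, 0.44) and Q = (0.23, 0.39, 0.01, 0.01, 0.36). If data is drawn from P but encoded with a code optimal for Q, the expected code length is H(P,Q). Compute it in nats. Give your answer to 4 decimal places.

H(P,Q) = −Σ p·ln q.
  −0.23·ln(0.23) = 0.33803
  −0.24·ln(0.39) = 0.22599
  −0.01·ln(0.01) = 0.04605
  −0.08·ln(0.01) = 0.36841
  −0.44·ln(0.36) = 0.44953
H(P,Q) = 1.4280 nats.

1.4280 nats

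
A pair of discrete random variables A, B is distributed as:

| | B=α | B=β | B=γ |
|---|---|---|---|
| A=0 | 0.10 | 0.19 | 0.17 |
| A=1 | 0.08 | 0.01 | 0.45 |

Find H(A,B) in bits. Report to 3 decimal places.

2.098 bits

H(A,B) = −Σ p(x,y)·log₂ p(x,y) over all 6 cells.
  cell (0,α): −0.10·log₂0.10 = 0.3322
  cell (0,β): −0.19·log₂0.19 = 0.4552
  cell (0,γ): −0.17·log₂0.17 = 0.4346
  cell (1,α): −0.08·log₂0.08 = 0.2915
  cell (1,β): −0.01·log₂0.01 = 0.0664
  cell (1,γ): −0.45·log₂0.45 = 0.5184
Sum = 2.098 bits.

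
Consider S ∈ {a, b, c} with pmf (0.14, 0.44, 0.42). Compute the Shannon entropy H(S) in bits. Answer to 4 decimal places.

1.4439 bits

H(S) = −Σ p·log₂ p.
  −(0.14)·log₂(0.14) = 0.39711
  −(0.44)·log₂(0.44) = 0.52115
  −(0.42)·log₂(0.42) = 0.52565
Sum: 0.39711 + 0.52115 + 0.52565 = 1.4439 bits.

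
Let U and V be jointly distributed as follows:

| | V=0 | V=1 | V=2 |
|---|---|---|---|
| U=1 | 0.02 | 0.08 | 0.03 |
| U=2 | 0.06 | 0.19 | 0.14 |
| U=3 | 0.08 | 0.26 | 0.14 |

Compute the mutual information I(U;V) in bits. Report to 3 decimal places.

Marginals: p(U) = (0.1300, 0.3900, 0.4800), p(V) = (0.1600, 0.5300, 0.3100).
I(U;V) = Σ p(x,y)·log₂[p(x,y)/(p(x)p(y))].
  (1,0): 0.02·log₂(0.9615) = -0.0011
  (1,1): 0.08·log₂(1.1611) = 0.0172
  (1,2): 0.03·log₂(0.7444) = -0.0128
  (2,0): 0.06·log₂(0.9615) = -0.0034
  (2,1): 0.19·log₂(0.9192) = -0.0231
  (2,2): 0.14·log₂(1.1580) = 0.0296
  (3,0): 0.08·log₂(1.0417) = 0.0047
  (3,1): 0.26·log₂(1.0220) = 0.0082
  (3,2): 0.14·log₂(0.9409) = -0.0123
Sum = 0.007 bits.

0.007 bits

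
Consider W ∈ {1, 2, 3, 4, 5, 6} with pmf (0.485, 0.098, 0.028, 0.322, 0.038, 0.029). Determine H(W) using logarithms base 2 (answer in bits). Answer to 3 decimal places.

1.833 bits

H(W) = −Σ p·log₂ p.
  −(0.485)·log₂(0.485) = 0.5063
  −(0.098)·log₂(0.098) = 0.3284
  −(0.028)·log₂(0.028) = 0.1444
  −(0.322)·log₂(0.322) = 0.5264
  −(0.038)·log₂(0.038) = 0.1793
  −(0.029)·log₂(0.029) = 0.1481
Sum: 0.5063 + 0.3284 + 0.1444 + 0.5264 + 0.1793 + 0.1481 = 1.833 bits.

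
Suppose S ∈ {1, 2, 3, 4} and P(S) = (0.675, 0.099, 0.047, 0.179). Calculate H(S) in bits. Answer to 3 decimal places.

1.365 bits

H(S) = −Σ p·log₂ p.
  −(0.675)·log₂(0.675) = 0.3828
  −(0.099)·log₂(0.099) = 0.3303
  −(0.047)·log₂(0.047) = 0.2073
  −(0.179)·log₂(0.179) = 0.4443
Sum: 0.3828 + 0.3303 + 0.2073 + 0.4443 = 1.365 bits.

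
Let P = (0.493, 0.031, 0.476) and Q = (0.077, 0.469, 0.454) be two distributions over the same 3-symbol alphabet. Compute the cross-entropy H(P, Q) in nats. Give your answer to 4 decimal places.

H(P,Q) = −Σ p·ln q.
  −0.493·ln(0.077) = 1.26403
  −0.031·ln(0.469) = 0.02347
  −0.476·ln(0.454) = 0.37588
H(P,Q) = 1.6634 nats.

1.6634 nats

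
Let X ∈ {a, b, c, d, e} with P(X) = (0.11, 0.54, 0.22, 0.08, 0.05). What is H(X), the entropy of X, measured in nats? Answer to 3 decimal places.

H(X) = −Σ p·ln p.
  −(0.11)·ln(0.11) = 0.2428
  −(0.54)·ln(0.54) = 0.3327
  −(0.22)·ln(0.22) = 0.3331
  −(0.08)·ln(0.08) = 0.2021
  −(0.05)·ln(0.05) = 0.1498
Sum: 0.2428 + 0.3327 + 0.3331 + 0.2021 + 0.1498 = 1.260 nats.

1.260 nats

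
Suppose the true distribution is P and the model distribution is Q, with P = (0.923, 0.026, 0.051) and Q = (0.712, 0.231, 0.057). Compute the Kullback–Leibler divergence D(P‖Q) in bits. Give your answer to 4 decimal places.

0.2555 bits

D(P‖Q) = Σ p·log₂(p/q).
  0.923·log₂(0.923/0.712) = 0.34562
  0.026·log₂(0.026/0.231) = -0.08193
  0.051·log₂(0.051/0.057) = -0.00818
D(P‖Q) = 0.2555 bits.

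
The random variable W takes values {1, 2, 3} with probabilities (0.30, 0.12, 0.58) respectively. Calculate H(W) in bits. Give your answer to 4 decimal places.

1.3440 bits

H(W) = −Σ p·log₂ p.
  −(0.30)·log₂(0.30) = 0.52109
  −(0.12)·log₂(0.12) = 0.36707
  −(0.58)·log₂(0.58) = 0.45581
Sum: 0.52109 + 0.36707 + 0.45581 = 1.3440 bits.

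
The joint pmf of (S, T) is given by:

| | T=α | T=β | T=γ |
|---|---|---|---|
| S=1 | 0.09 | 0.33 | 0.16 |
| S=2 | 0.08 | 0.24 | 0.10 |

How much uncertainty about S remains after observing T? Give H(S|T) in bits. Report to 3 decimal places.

Marginals: p(S) = (0.5800, 0.4200), p(T) = (0.1700, 0.5700, 0.2600).
H(S|T) = Σ p(T) · H(S|T=·).
  T=α: p=0.1700, H(S|T=α) = 0.9975
  T=β: p=0.5700, H(S|T=β) = 0.9819
  T=γ: p=0.2600, H(S|T=γ) = 0.9612
Weighted sum = 0.979 bits.

0.979 bits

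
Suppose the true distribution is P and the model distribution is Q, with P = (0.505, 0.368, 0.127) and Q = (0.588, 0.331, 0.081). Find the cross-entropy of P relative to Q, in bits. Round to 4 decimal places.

1.4344 bits

H(P,Q) = −Σ p·log₂ q.
  −0.505·log₂(0.588) = 0.38689
  −0.368·log₂(0.331) = 0.58700
  −0.127·log₂(0.081) = 0.46049
H(P,Q) = 1.4344 bits.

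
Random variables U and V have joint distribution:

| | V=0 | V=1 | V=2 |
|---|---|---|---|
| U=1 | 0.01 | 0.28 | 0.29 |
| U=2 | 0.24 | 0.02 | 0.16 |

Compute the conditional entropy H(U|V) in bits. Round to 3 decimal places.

Marginals: p(U) = (0.5800, 0.4200), p(V) = (0.2500, 0.3000, 0.4500).
H(U|V) = Σ p(V) · H(U|V=·).
  V=0: p=0.2500, H(U|V=0) = 0.2423
  V=1: p=0.3000, H(U|V=1) = 0.3534
  V=2: p=0.4500, H(U|V=2) = 0.9389
Weighted sum = 0.589 bits.

0.589 bits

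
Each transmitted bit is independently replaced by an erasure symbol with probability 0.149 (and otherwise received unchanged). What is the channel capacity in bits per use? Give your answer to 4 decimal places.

Binary erasure channel: capacity C = 1 − ε.
C = 1 − 0.149 = 0.8510 bits per channel use.

0.8510 bits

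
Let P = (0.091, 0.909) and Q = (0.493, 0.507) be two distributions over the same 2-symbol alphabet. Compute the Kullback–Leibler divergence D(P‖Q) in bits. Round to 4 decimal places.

0.5438 bits

D(P‖Q) = Σ p·log₂(p/q).
  0.091·log₂(0.091/0.493) = -0.22183
  0.909·log₂(0.909/0.507) = 0.76565
D(P‖Q) = 0.5438 bits.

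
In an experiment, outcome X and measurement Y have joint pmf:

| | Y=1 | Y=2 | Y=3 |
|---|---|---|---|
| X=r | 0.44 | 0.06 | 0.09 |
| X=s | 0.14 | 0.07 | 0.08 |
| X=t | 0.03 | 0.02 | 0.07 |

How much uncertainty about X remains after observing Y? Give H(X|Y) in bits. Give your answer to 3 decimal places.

1.228 bits

Marginals: p(X) = (0.5900, 0.2900, 0.1200), p(Y) = (0.6100, 0.1500, 0.2400).
H(X|Y) = Σ p(Y) · H(X|Y=·).
  Y=1: p=0.6100, H(X|Y=1) = 1.0410
  Y=2: p=0.1500, H(X|Y=2) = 1.4295
  Y=3: p=0.2400, H(X|Y=3) = 1.5774
Weighted sum = 1.228 bits.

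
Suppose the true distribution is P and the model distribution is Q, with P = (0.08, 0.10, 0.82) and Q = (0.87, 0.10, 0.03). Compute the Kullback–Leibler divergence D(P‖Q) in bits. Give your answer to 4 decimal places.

3.6381 bits

D(P‖Q) = Σ p·log₂(p/q).
  0.08·log₂(0.08/0.87) = -0.27544
  0.10·log₂(0.10/0.10) = 0.00000
  0.82·log₂(0.82/0.03) = 3.91352
D(P‖Q) = 3.6381 bits.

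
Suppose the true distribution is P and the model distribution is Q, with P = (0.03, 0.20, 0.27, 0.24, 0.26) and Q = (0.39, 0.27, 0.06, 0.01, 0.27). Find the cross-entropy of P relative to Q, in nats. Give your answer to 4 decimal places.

H(P,Q) = −Σ p·ln q.
  −0.03·ln(0.39) = 0.02825
  −0.20·ln(0.27) = 0.26187
  −0.27·ln(0.06) = 0.75962
  −0.24·ln(0.01) = 1.10524
  −0.26·ln(0.27) = 0.34043
H(P,Q) = 2.4954 nats.

2.4954 nats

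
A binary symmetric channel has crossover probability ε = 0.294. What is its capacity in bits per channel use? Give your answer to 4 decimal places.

0.1262 bits

Binary symmetric channel: C = 1 − h₂(ε) where h₂ is the binary entropy function.
h₂(0.294) = −0.294·log₂0.294 − 0.706·log₂0.706 = 0.8738.
C = 1 − 0.8738 = 0.1262 bits per channel use.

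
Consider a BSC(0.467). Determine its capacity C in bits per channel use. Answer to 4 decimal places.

Binary symmetric channel: C = 1 − h₂(ε) where h₂ is the binary entropy function.
h₂(0.467) = −0.467·log₂0.467 − 0.533·log₂0.533 = 0.9969.
C = 1 − 0.9969 = 0.0031 bits per channel use.

0.0031 bits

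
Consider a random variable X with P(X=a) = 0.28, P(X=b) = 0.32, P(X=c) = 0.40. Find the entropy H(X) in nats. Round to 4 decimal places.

1.0876 nats

H(X) = −Σ p·ln p.
  −(0.28)·ln(0.28) = 0.35643
  −(0.32)·ln(0.32) = 0.36462
  −(0.40)·ln(0.40) = 0.36652
Sum: 0.35643 + 0.36462 + 0.36652 = 1.0876 nats.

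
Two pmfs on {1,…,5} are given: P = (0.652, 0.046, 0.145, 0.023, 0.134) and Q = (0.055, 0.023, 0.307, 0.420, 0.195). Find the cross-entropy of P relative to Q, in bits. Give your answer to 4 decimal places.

3.5704 bits

H(P,Q) = −Σ p·log₂ q.
  −0.652·log₂(0.055) = 2.72824
  −0.046·log₂(0.023) = 0.25034
  −0.145·log₂(0.307) = 0.24703
  −0.023·log₂(0.420) = 0.02879
  −0.134·log₂(0.195) = 0.31603
H(P,Q) = 3.5704 bits.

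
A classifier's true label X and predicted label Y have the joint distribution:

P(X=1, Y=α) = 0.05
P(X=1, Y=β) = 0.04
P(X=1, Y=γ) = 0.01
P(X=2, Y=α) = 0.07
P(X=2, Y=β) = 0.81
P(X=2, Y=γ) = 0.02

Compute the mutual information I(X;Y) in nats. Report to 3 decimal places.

Marginals: p(X) = (0.1000, 0.9000), p(Y) = (0.1200, 0.8500, 0.0300).
I(X;Y) = H(X) + H(Y) − H(X,Y).
H(X) = 0.3251, H(Y) = 0.4978, H(X,Y) = 0.7597.
I(X;Y) = 0.3251 + 0.4978 − 0.7597 = 0.063 nats.

0.063 nats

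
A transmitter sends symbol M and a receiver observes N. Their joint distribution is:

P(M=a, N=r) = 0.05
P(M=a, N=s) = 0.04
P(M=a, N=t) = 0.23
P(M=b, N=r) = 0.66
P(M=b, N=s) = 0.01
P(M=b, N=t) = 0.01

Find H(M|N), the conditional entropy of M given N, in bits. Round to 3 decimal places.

Marginals: p(M) = (0.3200, 0.6800), p(N) = (0.7100, 0.0500, 0.2400).
H(M|N) = Σ p(N) · H(M|N=·).
  N=r: p=0.7100, H(M|N=r) = 0.3675
  N=s: p=0.0500, H(M|N=s) = 0.7219
  N=t: p=0.2400, H(M|N=t) = 0.2499
Weighted sum = 0.357 bits.

0.357 bits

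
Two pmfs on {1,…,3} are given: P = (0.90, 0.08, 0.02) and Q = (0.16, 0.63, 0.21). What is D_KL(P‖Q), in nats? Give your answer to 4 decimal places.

1.3424 nats

D(P‖Q) = Σ p·ln(p/q).
  0.90·ln(0.90/0.16) = 1.55450
  0.08·ln(0.08/0.63) = -0.16510
  0.02·ln(0.02/0.21) = -0.04703
D(P‖Q) = 1.3424 nats.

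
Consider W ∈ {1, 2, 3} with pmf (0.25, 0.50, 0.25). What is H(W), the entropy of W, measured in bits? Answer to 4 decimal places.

H(W) = −Σ p·log₂ p.
  −(0.25)·log₂(0.25) = 0.50000
  −(0.50)·log₂(0.50) = 0.50000
  −(0.25)·log₂(0.25) = 0.50000
Sum: 0.50000 + 0.50000 + 0.50000 = 1.5000 bits.

1.5000 bits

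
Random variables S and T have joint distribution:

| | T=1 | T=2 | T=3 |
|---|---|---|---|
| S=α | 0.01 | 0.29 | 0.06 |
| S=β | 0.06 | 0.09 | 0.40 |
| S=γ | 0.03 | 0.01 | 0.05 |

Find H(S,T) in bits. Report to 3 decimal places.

2.347 bits

H(S,T) = −Σ p(x,y)·log₂ p(x,y) over all 9 cells.
  cell (α,1): −0.01·log₂0.01 = 0.0664
  cell (α,2): −0.29·log₂0.29 = 0.5179
  cell (α,3): −0.06·log₂0.06 = 0.2435
  cell (β,1): −0.06·log₂0.06 = 0.2435
  cell (β,2): −0.09·log₂0.09 = 0.3127
  cell (β,3): −0.40·log₂0.40 = 0.5288
  cell (γ,1): −0.03·log₂0.03 = 0.1518
  cell (γ,2): −0.01·log₂0.01 = 0.0664
  cell (γ,3): −0.05·log₂0.05 = 0.2161
Sum = 2.347 bits.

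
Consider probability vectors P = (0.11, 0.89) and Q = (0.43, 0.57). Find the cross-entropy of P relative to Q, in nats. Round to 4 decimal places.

0.5931 nats

H(P,Q) = −Σ p·ln q.
  −0.11·ln(0.43) = 0.09284
  −0.89·ln(0.57) = 0.50029
H(P,Q) = 0.5931 nats.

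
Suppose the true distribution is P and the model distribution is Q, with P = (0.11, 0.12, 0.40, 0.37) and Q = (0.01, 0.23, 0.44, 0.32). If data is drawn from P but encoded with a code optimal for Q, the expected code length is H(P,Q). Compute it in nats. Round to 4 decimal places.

H(P,Q) = −Σ p·ln q.
  −0.11·ln(0.01) = 0.50657
  −0.12·ln(0.23) = 0.17636
  −0.40·ln(0.44) = 0.32839
  −0.37·ln(0.32) = 0.42159
H(P,Q) = 1.4329 nats.

1.4329 nats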